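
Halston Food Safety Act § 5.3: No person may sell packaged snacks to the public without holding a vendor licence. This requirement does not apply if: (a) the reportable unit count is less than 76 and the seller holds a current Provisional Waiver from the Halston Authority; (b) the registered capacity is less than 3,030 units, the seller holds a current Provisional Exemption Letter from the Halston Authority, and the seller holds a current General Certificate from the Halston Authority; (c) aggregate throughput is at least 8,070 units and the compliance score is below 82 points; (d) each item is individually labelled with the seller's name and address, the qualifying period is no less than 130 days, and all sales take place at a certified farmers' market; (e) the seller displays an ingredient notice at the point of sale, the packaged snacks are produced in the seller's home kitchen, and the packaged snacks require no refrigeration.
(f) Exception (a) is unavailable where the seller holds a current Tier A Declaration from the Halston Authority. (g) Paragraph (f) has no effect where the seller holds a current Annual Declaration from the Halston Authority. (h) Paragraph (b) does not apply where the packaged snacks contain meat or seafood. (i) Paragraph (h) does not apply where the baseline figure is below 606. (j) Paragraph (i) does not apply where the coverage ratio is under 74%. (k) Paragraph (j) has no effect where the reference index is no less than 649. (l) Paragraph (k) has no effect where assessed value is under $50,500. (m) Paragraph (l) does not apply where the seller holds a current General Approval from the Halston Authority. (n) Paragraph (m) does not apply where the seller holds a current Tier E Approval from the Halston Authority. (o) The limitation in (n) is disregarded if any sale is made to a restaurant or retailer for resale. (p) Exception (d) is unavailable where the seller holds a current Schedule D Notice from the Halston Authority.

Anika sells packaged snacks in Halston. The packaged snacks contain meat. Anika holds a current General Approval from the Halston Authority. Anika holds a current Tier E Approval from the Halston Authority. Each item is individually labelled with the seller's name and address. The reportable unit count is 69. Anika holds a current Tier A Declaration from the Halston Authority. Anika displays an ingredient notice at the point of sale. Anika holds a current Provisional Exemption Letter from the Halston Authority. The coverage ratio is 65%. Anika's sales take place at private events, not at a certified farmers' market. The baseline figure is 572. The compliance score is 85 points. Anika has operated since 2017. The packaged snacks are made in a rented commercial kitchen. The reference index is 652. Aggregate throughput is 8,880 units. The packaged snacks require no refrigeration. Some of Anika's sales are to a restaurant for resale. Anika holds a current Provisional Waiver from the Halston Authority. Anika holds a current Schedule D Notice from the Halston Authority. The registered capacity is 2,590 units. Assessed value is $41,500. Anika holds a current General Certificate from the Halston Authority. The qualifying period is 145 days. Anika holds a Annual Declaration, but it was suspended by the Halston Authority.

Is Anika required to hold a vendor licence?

No — exception (b) applies; Anika is not required to hold a vendor licence.

Exception (a)'s conditions are all satisfied: the reportable unit count is 69, less than the 76 limit; a current Provisional Waiver is held. But: (f) applies — a current Tier A Declaration is held. (g), which would lift (f), is not engaged — the Annual Declaration is not current. Exception (a) does not apply.
Exception (b): the registered capacity is 2,590 units, less than the 3,030 units limit; a current Provisional Exemption Letter is held; a current General Certificate is held — every condition holds. As to paragraphs (h)–(o): (h) would limit (b) — the packaged snacks contain meat — but (i) sets (h) aside: (i) applies — the baseline figure is 572, below the 606 limit. (j) would limit (i) — the coverage ratio is 65%, under the 74% limit — but (k) sets (j) aside: (k) operates against (j): the reference index is 652, meeting the 649 threshold. (l) would limit (k) — assessed value is $41,500, under the $50,500 limit — but (m) sets (l) aside: (m) applies — a current General Approval is held. (n) applies (a current Tier E Approval is held), but yields to (o): (o) applies — some sales are to a restaurant for resale. So (b) applies.
Exception (c) does not apply: the compliance score is 85 points, not below 82 points.
Exception (d) requires that all sales take place at a certified farmers' market; but sales are at private events, not a certified farmers' market, so (d) is unavailable.
Exception (e) requires that the packaged snacks are produced in the seller's home kitchen; but the packaged snacks are made in a commercial kitchen, not a home kitchen, so (e) is unavailable.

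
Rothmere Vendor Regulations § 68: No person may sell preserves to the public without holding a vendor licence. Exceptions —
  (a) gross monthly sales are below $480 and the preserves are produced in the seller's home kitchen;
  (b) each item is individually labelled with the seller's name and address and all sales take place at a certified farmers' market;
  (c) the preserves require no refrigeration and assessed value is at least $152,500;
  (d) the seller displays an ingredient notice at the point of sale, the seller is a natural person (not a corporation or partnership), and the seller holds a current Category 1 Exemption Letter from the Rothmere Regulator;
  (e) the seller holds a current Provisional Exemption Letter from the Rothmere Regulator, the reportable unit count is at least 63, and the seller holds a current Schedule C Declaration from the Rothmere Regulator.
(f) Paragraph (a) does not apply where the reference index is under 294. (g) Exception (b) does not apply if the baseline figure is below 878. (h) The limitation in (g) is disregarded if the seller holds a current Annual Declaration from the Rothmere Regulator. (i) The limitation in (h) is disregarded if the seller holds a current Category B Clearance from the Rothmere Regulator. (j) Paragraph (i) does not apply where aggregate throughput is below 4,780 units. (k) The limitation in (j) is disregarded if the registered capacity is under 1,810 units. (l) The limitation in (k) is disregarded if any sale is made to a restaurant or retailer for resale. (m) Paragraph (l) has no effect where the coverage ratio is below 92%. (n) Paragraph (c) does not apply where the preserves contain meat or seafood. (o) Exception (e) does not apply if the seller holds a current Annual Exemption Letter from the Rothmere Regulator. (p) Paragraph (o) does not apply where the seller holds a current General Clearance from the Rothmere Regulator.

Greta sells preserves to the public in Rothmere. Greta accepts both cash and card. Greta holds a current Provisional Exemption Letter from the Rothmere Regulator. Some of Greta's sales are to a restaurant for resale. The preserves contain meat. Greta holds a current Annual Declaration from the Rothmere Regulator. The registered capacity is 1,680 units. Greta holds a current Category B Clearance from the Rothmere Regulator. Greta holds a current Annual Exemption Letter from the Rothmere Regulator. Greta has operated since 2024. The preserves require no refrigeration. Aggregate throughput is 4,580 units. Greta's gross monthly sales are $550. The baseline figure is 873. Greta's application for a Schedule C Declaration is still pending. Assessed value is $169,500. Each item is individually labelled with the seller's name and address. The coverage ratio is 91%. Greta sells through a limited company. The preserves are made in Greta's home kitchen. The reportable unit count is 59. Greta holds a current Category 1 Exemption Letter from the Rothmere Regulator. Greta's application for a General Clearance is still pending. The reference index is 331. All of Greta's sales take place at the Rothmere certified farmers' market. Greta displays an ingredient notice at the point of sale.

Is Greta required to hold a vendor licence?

Exception (a) requires that gross monthly sales are below $480; but gross monthly sales are $550, not below $480, so (a) is unavailable.
All of (b)'s requirements are met (items are individually labelled; all sales are at a certified farmers' market). But applying paragraphs (g)–(m): (g) is engaged — the baseline figure is 873, below the 878 limit. (h) is engaged (a current Annual Declaration is held), but is itself disapplied by (i): (i) is triggered — a current Category B Clearance is held. (j) would limit (i) — aggregate throughput is 4,580 units, below the 4,780 units limit — but (k) sets (j) aside: (k) is triggered — the registered capacity is 1,680 units, under the 1,810 units limit. (l) would limit (k) — some sales are to a restaurant for resale — but (m) sets (l) aside: (m) operates against (l): the coverage ratio is 91%, below the 92% limit. So (b) is unavailable.
All of (c)'s requirements are met (the preserves are shelf-stable; assessed value is $169,500, meeting the $152,500 threshold). However, paragraph (n) must be considered: (n) is triggered — the preserves contain meat. Exception (c) does not apply.
Exception (d) fails — the seller operates through a limited company.
Exception (e) requires that the reportable unit count is at least 63; but the reportable unit count is 59, short of 63, so (e) is unavailable.
No exception applies. The general rule governs.

Yes — Greta must hold a vendor licence.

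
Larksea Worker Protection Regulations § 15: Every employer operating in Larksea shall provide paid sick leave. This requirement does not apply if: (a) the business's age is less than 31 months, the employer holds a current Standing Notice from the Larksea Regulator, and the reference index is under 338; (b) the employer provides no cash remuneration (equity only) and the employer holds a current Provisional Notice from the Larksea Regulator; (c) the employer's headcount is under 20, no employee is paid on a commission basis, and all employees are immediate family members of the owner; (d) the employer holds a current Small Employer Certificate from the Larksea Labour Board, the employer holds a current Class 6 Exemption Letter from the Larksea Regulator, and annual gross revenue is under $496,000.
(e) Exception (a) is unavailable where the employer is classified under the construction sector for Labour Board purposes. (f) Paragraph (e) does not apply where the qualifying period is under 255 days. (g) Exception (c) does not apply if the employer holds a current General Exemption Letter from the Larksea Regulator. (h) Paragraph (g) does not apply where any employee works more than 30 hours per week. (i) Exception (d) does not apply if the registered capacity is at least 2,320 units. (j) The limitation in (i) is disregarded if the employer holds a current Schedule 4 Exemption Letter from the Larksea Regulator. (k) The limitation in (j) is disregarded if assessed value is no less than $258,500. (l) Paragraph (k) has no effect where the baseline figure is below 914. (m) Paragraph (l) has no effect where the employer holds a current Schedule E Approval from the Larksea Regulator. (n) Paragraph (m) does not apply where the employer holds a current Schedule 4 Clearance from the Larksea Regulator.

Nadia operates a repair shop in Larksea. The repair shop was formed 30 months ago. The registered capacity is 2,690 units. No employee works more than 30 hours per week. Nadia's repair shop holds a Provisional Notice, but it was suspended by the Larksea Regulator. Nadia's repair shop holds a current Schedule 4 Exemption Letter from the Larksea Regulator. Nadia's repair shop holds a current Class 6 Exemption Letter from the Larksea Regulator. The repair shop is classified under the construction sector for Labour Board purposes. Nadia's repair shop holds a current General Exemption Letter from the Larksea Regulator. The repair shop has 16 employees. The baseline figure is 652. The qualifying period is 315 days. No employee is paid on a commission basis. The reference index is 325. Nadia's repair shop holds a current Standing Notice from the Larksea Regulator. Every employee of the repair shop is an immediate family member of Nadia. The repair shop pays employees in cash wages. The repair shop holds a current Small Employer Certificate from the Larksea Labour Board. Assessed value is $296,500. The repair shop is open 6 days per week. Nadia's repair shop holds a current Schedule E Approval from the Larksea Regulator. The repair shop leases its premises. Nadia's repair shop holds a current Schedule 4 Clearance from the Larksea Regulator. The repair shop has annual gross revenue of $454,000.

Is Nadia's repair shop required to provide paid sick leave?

No — exception (d) applies; Nadia's repair shop is not required to provide paid sick leave.

Exception (a) is satisfied on its face — the business's age is 30 months, less than the 31 months limit; a current Standing Notice is held; the reference index is 325, under the 338 limit. Turning to paragraphs (e)–(f): (e) operates against (a): the repair shop is classified under the construction sector. (f), which would lift (e), is not engaged — the qualifying period is 315 days, not under 255 days. So (a) is unavailable.
Exception (b) fails — employees are paid cash wages.
Exception (c) is satisfied on its face — the employer's headcount is 16, under the 20 limit; no employee is paid on commission; every employee is an immediate family member. But applying paragraphs (g)–(h): (g) operates against (c): a current General Exemption Letter is held. (h) is not triggered (no employee exceeds 30 hours/week), so (g) stands. (c) is therefore removed.
Exception (d)'s conditions are all satisfied: a current Small Employer Certificate is held; a current Class 6 Exemption Letter is held; annual gross revenue is $454,000, under the $496,000 limit. As to paragraphs (i)–(n): (i) would limit (d) — the registered capacity is 2,690 units, meeting the 2,320 units threshold — but (j) sets (i) aside: (j) applies — a current Schedule 4 Exemption Letter is held. (k) would limit (j) — assessed value is $296,500, meeting the $258,500 threshold — but (l) sets (k) aside: (l) operates against (k): the baseline figure is 652, below the 914 limit. (m) operates (a current Schedule E Approval is held), but is displaced by (n): (n) operates against (m): a current Schedule 4 Clearance is held. (d) remains available.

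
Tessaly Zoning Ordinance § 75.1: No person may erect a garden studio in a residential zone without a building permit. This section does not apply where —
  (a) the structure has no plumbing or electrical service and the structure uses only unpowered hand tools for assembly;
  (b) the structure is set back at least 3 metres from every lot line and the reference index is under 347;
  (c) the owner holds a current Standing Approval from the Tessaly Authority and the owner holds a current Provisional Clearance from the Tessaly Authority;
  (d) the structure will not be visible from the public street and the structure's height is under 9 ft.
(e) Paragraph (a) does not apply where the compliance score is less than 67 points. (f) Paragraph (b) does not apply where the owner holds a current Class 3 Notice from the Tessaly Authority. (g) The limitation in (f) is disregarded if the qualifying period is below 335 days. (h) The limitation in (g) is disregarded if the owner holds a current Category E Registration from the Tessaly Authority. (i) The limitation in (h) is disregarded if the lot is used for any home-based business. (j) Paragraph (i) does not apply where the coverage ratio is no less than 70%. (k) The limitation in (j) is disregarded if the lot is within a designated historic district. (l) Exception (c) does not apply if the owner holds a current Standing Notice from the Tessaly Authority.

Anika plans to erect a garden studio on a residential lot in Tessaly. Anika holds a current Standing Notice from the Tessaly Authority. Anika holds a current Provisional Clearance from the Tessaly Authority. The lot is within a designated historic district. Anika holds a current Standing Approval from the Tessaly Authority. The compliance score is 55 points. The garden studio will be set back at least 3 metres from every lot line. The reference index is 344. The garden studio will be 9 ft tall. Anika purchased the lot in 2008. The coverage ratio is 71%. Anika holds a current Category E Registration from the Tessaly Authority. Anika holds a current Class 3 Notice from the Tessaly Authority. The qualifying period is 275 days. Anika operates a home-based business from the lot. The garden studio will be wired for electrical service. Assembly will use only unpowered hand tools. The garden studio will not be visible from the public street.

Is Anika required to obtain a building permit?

No — exception (b) applies; Anika does not need a building permit.

Exception (a) fails — electrical service is planned.
Exception (b) is satisfied on its face — the setback is at least 3 m on every side; the reference index is 344, under the 347 limit. Considering the limiting provisions: (f) applies (a current Class 3 Notice is held), but is set aside by (g): (g) operates against (f): the qualifying period is 275 days, below the 335 days limit. (h) applies (a current Category E Registration is held), but is set aside by (i): (i) is triggered — a home-based business operates on the lot. (j) is triggered (the coverage ratio is 71%, meeting the 70% threshold), but yields to (k): (k) applies — the lot is in a historic district. (b) remains available.
Exception (c)'s conditions are all satisfied: a current Standing Approval is held; a current Provisional Clearance is held. But: (l) operates against (c): a current Standing Notice is held. Exception (c) does not apply.
Exception (d) fails — the structure's height is 9 ft, not under 9 ft.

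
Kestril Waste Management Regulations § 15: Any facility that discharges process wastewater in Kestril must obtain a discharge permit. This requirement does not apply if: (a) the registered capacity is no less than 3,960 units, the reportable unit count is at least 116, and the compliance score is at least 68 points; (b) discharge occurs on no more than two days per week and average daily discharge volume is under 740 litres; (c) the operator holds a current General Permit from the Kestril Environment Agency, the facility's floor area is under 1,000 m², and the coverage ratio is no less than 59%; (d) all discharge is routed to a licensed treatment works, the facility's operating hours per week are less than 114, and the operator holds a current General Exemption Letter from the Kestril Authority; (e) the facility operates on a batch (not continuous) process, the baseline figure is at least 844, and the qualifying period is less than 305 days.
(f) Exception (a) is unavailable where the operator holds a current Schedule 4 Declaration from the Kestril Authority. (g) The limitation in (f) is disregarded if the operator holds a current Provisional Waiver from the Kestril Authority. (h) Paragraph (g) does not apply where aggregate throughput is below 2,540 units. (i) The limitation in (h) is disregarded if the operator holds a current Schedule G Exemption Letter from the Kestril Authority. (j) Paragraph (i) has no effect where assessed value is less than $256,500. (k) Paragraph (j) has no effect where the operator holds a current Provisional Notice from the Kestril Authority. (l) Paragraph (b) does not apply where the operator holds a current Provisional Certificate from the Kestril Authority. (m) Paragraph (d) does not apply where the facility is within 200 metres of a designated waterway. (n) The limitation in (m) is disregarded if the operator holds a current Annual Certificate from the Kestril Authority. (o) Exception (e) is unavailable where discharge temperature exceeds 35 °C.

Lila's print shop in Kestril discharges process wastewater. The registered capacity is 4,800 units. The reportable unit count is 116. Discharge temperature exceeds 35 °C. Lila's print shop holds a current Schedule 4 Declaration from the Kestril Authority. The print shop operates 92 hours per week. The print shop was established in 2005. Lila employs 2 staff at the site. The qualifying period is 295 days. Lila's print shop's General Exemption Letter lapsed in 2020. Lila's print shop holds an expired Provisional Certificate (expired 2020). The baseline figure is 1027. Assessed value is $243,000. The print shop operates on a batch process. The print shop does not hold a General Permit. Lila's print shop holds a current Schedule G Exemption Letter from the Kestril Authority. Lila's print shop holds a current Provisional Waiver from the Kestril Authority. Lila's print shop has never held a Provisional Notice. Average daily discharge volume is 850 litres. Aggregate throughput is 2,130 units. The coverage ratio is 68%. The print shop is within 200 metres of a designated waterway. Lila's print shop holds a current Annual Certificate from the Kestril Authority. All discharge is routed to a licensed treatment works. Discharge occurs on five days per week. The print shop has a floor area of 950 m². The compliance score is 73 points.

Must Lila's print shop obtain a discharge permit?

Yes — Lila's print shop must obtain a discharge permit.

Exception (a) is satisfied on its face — the registered capacity is 4,800 units, meeting the 3,960 units threshold; the reportable unit count is 116, meeting the 116 threshold; the compliance score is 73 points, meeting the 68 points threshold. However, paragraphs (f)–(k) must be considered: (f) is triggered — a current Schedule 4 Declaration is held. (g) would limit (f) — a current Provisional Waiver is held — but (h) sets (g) aside: (h) operates — aggregate throughput is 2,130 units, below the 2,540 units limit. (i) is engaged (a current Schedule G Exemption Letter is held), but is displaced by (j): (j) applies — assessed value is $243,000, less than the $256,500 limit. (k) is not engaged (there is no Provisional Notice in force), so (j) stands. Exception (a) does not apply.
Exception (b) does not apply: discharge occurs on five days per week.
Exception (c) does not apply: no General Permit is held.
Exception (d) fails — no current General Exemption Letter is held.
Exception (e) is satisfied on its face — the facility operates on a batch process; the baseline figure is 1,027, meeting the 844 threshold; the qualifying period is 295 days, less than the 305 days limit. However, paragraph (o) must be considered: (o) operates against (e): discharge temperature exceeds 35 °C. Exception (e) does not apply.
No exception applies. The general rule governs.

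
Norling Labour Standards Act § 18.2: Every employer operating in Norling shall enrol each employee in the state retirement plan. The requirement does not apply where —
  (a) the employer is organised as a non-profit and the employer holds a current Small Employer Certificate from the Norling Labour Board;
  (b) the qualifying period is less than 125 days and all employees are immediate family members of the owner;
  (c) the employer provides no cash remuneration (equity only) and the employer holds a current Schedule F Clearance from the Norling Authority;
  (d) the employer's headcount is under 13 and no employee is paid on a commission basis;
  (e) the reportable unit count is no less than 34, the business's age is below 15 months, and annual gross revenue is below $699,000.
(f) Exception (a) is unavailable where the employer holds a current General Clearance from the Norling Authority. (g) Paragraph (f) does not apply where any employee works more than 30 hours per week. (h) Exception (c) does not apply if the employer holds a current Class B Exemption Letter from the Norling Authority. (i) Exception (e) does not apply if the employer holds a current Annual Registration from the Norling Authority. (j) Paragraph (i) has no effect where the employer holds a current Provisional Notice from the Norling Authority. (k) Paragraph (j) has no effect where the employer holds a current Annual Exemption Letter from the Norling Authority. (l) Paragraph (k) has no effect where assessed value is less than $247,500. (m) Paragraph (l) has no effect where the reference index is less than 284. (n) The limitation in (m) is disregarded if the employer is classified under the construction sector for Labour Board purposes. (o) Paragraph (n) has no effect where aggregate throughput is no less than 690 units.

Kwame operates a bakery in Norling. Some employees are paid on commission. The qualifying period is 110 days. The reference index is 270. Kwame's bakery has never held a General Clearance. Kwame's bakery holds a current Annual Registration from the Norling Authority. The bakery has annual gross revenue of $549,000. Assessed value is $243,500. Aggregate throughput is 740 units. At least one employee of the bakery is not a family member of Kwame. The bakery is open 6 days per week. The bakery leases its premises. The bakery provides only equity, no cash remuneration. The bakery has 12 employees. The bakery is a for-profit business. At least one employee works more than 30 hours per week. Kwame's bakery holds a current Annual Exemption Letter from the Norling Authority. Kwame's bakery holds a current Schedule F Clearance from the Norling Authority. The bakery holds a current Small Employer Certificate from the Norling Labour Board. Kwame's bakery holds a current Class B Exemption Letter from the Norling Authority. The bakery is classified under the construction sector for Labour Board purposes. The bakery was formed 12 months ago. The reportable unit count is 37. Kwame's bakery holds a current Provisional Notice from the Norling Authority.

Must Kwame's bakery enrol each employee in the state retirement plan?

Exception (a) fails — the employer is for-profit.
Exception (b) fails — at least one employee is not a family member.
Exception (c): remuneration is equity-only; a current Schedule F Clearance is held — every condition holds. Turning to paragraph (h): (h) operates against (c): a current Class B Exemption Letter is held. So (c) is unavailable.
Exception (d) requires that no employee is paid on a commission basis; but some employees are paid on commission, so (d) is unavailable.
Exception (e) is satisfied on its face — the reportable unit count is 37, meeting the 34 threshold; the business's age is 12 months, below the 15 months limit; annual gross revenue is $549,000, below the $699,000 limit. But applying paragraphs (i)–(o): (i) operates against (e): a current Annual Registration is held. (j) would limit (i) — a current Provisional Notice is held — but (k) sets (j) aside: (k) operates — a current Annual Exemption Letter is held. (l) applies (assessed value is $243,500, less than the $247,500 limit), but is itself disapplied by (m): (m) is engaged — the reference index is 270, less than the 284 limit. (n) would limit (m) — the bakery is classified under the construction sector — but (o) sets (n) aside: (o) operates — aggregate throughput is 740 units, meeting the 690 units threshold. Exception (e) does not apply.
No exception displaces § 18.2.

Yes — Kwame's bakery must enrol each employee in the state retirement plan.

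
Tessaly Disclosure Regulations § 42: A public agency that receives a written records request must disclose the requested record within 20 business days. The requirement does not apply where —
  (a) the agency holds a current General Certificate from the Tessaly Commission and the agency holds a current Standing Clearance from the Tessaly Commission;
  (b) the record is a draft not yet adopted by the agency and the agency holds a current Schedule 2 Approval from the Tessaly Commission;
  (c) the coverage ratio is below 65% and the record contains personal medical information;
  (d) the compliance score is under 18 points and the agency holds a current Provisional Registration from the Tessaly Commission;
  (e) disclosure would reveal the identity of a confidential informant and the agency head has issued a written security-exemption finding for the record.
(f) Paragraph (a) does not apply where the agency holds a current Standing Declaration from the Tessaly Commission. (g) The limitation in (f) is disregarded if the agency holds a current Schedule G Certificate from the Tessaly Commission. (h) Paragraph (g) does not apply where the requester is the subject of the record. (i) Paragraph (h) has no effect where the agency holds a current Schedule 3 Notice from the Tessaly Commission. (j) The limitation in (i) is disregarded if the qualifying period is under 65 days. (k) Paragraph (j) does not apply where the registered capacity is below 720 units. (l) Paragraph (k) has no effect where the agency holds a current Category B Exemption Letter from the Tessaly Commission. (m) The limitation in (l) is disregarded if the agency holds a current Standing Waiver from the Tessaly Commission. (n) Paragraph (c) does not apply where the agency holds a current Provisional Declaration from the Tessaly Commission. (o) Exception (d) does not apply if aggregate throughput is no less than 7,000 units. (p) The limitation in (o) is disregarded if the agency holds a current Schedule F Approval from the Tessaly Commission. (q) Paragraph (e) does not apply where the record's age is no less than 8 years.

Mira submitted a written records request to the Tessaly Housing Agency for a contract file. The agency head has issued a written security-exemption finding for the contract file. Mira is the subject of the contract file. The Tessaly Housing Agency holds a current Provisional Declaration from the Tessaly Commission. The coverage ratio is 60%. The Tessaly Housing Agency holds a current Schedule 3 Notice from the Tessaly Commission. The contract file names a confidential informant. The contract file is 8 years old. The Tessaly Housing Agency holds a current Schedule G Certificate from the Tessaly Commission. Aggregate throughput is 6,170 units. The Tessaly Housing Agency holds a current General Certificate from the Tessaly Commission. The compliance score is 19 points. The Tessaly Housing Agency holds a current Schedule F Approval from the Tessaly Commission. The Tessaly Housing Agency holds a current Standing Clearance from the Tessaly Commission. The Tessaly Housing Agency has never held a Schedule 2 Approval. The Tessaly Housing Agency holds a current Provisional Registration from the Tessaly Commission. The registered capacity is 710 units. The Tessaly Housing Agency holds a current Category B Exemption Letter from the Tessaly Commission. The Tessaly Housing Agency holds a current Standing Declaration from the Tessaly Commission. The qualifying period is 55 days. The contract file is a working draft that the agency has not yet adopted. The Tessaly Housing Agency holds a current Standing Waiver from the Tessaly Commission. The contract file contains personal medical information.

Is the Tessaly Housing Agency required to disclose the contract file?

Exception (a) is satisfied on its face — a current General Certificate is held; a current Standing Clearance is held. Considering the limiting provisions: (f) operates (a current Standing Declaration is held), but is set aside by (g): (g) operates against (f): a current Schedule G Certificate is held. (h) applies (Mira is the subject of the contract file), but is overridden by (i): (i) is triggered — a current Schedule 3 Notice is held. (j) operates (the qualifying period is 55 days, under the 65 days limit), but is overridden by (k): (k) operates against (j): the registered capacity is 710 units, below the 720 units limit. (l) is engaged (a current Category B Exemption Letter is held), but is displaced by (m): (m) operates — a current Standing Waiver is held. (a) remains available.
Exception (b) requires that the agency holds a current Schedule 2 Approval from the Tessaly Commission; but no current Schedule 2 Approval is held, so (b) is unavailable.
Exception (c): the coverage ratio is 60%, below the 65% limit; the contract file contains personal medical information — every condition holds. But: (n) operates against (c): a current Provisional Declaration is held. (c) is therefore removed.
Exception (d) does not apply: the compliance score is 19 points, not under 18 points.
Exception (e) is satisfied on its face — the contract file names a confidential informant; a written security-exemption finding has been issued. But: (q) operates against (e): the record's age is 8 years, meeting the 8 years threshold. So (e) is unavailable.

No — exception (a) applies; the Tessaly Housing Agency is not required to disclose the contract file.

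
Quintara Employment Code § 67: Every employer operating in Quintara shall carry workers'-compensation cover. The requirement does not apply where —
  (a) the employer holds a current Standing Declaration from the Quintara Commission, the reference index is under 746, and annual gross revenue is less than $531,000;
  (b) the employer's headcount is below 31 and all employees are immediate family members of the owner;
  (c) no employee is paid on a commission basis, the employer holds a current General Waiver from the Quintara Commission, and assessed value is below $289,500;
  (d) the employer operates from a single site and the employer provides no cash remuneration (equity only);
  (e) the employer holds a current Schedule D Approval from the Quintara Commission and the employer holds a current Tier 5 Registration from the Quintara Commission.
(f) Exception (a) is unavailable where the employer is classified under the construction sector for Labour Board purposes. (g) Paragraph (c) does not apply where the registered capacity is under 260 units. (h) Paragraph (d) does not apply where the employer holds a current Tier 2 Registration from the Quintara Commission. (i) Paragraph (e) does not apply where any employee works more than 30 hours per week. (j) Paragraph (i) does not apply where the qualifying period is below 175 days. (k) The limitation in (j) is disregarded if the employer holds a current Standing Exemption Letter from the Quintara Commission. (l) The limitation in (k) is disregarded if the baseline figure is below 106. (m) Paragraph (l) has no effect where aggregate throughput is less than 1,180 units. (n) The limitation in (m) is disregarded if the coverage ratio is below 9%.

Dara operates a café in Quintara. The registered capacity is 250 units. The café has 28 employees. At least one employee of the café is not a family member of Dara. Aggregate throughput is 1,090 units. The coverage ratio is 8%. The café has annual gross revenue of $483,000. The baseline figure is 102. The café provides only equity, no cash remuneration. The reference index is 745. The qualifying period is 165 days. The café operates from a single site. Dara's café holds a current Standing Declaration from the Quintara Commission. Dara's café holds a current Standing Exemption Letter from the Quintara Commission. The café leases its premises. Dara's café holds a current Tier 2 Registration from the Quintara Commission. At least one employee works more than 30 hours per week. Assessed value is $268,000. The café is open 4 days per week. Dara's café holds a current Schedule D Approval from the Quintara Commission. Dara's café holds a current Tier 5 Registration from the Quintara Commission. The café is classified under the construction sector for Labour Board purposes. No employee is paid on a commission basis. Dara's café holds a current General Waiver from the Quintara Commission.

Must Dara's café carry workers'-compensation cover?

No — exception (e) applies; Dara's café is not required to carry workers'-compensation cover.

Exception (a)'s conditions are all satisfied: a current Standing Declaration is held; the reference index is 745, under the 746 limit; annual gross revenue is $483,000, less than the $531,000 limit. But applying paragraph (f): (f) is engaged — the café is classified under the construction sector. So (a) is unavailable.
Exception (b) requires that all employees are immediate family members of the owner; but at least one employee is not a family member, so (b) is unavailable.
Exception (c) is satisfied on its face — no employee is paid on commission; a current General Waiver is held; assessed value is $268,000, below the $289,500 limit. But applying paragraph (g): (g) applies — the registered capacity is 250 units, under the 260 units limit. Exception (c) does not apply.
Exception (d) is satisfied on its face — the employer operates from a single site; remuneration is equity-only. But applying paragraph (h): (h) operates against (d): a current Tier 2 Registration is held. Exception (d) does not apply.
All of (e)'s requirements are met (a current Schedule D Approval is held; a current Tier 5 Registration is held). Considering the limiting provisions: (i) would limit (e) — at least one employee exceeds 30 hours/week — but (j) sets (i) aside: (j) operates against (i): the qualifying period is 165 days, below the 175 days limit. (k) is triggered (a current Standing Exemption Letter is held), but is displaced by (l): (l) operates against (k): the baseline figure is 102, below the 106 limit. (m) is triggered (aggregate throughput is 1,090 units, less than the 1,180 units limit), but is displaced by (n): (n) is triggered — the coverage ratio is 8%, below the 9% limit. (e) remains available.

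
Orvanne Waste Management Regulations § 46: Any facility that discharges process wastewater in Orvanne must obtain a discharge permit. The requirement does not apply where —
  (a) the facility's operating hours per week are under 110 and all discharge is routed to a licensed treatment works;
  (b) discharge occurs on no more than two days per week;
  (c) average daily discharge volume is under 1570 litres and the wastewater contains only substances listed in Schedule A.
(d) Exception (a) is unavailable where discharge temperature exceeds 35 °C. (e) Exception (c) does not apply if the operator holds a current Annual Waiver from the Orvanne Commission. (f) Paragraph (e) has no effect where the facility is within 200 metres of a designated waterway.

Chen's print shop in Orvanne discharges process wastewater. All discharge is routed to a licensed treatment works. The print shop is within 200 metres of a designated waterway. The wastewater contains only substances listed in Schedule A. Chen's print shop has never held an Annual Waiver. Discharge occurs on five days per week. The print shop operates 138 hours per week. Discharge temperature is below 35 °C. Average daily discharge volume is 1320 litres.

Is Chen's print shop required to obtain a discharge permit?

Exception (a) requires that the facility's operating hours per week are under 110; but the facility's operating hours per week are 138, not under 110, so (a) is unavailable.
Exception (b) fails — discharge occurs on five days per week.
Exception (c): average daily discharge volume is 1320 litres, under the 1570 litres limit; the wastewater is Schedule-A-only — every condition holds. Under paragraphs (e)–(f): (e), which would limit (c), is inapplicable: there is no Annual Waiver in force. So (c) applies.

No — exception (c) applies; Chen's print shop is not required to obtain a discharge permit.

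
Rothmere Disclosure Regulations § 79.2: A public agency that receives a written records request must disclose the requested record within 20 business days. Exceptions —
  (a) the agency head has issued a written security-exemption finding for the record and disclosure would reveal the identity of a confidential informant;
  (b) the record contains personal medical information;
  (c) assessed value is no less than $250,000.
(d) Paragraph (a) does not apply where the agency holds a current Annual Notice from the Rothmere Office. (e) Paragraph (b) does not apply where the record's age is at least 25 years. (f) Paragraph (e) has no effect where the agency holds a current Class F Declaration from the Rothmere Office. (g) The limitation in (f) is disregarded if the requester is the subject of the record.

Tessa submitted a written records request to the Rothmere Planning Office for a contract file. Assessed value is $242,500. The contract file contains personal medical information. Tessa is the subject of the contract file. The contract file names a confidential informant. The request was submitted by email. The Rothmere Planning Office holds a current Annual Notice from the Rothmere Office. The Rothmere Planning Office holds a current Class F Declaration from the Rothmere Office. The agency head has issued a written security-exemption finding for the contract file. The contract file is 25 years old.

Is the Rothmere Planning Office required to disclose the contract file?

Yes — the Rothmere Planning Office must disclose the contract file.

Exception (a)'s conditions are all satisfied: a written security-exemption finding has been issued; the contract file names a confidential informant. Turning to paragraph (d): (d) operates against (a): a current Annual Notice is held. So (a) is unavailable.
Exception (b) is satisfied on its face — the contract file contains personal medical information. But applying paragraphs (e)–(g): (e) operates against (b): the record's age is 25 years, meeting the 25 years threshold. (f) would limit (e) — a current Class F Declaration is held — but (g) sets (f) aside: (g) is engaged — Tessa is the subject of the contract file. So (b) is unavailable.
Exception (c) requires that assessed value is no less than $250,000; but assessed value is $242,500, short of $250,000, so (c) is unavailable.
No exception displaces § 79.2.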